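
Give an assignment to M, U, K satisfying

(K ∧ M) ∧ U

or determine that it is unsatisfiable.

M: True, U: True, K: True

  K ∧ M = True
Both conjuncts True, so the formula holds.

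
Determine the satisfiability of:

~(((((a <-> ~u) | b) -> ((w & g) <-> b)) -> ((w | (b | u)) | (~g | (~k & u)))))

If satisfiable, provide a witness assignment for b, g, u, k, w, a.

b = False; g = True; u = False; k = True; w = False; a = True

  ~(((((a <-> ~u) | b) -> ((w & g) <-> b)) -> ((w | (b | u)) | (~g | (~k & u))))) = True
    (((a <-> ~u) | b) -> ((w & g) <-> b)) -> ((w | (b | u)) | (~g | (~k & u))) = False
      ((a <-> ~u) | b) -> ((w & g) <-> b) = True
        (a <-> ~u) | b = True
          a <-> ~u = True
            ~u = True
        (w & g) <-> b = True
          w & g = False
      (w | (b | u)) | (~g | (~k & u)) = False
        w | (b | u) = False
          b | u = False
        ~g | (~k & u) = False
          ~g = False
          ~k & u = False
            ~k = False
The formula evaluates to True.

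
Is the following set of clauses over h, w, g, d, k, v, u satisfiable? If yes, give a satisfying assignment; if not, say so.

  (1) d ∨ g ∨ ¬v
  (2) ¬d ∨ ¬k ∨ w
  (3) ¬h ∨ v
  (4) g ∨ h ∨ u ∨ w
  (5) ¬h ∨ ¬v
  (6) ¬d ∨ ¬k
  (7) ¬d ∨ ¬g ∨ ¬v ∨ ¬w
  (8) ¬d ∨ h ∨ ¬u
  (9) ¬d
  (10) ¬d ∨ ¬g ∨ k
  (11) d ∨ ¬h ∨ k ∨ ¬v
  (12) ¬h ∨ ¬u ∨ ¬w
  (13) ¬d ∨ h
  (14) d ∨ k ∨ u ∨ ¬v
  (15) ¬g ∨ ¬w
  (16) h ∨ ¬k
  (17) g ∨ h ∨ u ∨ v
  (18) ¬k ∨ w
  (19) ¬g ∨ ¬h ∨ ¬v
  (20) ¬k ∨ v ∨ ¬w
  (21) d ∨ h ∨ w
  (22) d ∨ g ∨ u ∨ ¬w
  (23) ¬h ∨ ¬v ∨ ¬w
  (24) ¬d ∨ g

Unit clause (¬d) forces d = False.
Try h = True:
  (¬h ∨ v) forces v = True.
  clause (¬h ∨ ¬v) is falsified — backtrack.
So h = False.
  then (h ∨ ¬k) forces k = False.
  then (d ∨ h ∨ w) forces w = True.
  then (¬g ∨ ¬w) forces g = False.
  then (d ∨ g ∨ u ∨ ¬w) forces u = True.
  then (d ∨ g ∨ ¬v) forces v = False.
All clauses satisfied.

h=F, w=T, g=F, d=F, k=F, v=F, u=T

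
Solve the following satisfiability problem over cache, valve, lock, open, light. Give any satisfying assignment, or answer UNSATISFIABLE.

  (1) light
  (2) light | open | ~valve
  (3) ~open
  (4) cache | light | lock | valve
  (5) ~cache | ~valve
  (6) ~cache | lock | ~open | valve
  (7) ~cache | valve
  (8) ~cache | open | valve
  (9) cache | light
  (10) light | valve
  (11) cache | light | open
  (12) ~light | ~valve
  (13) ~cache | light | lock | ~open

Unit clause (light) forces light = True.
Unit clause (~open) forces open = False.
In (~light | ~valve) only ~valve is left, so valve = False.
In (~cache | valve) only ~cache is left, so cache = False.
Set lock = True.
All clauses satisfied.

cache = False, valve = False, lock = True, open = False, light = True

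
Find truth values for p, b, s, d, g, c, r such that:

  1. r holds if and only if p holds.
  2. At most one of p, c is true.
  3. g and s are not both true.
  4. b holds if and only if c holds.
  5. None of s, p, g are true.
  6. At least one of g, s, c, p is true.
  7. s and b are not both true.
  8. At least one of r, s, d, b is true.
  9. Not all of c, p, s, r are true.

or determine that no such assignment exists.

p=F, b=T, s=F, d=T, g=F, c=T, r=F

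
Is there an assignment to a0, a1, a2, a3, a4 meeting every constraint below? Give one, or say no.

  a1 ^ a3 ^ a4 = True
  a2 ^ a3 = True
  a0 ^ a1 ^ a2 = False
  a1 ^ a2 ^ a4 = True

Adding constraints 1, 2, 4 mod 2: every variable appears an even number of times on the left, so the left side is 0.
But the right sides sum to 1 (mod 2). 0 ≠ 1 — the system is inconsistent.

The formula is unsatisfiable.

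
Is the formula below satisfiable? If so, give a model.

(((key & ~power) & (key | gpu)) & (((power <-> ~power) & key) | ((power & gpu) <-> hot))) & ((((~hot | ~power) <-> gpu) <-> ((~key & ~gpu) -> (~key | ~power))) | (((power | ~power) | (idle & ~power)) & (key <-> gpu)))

power=F, hot=F, key=T, idle=T, gpu=T

  ((key & ~power) & (key | gpu)) & (((power <-> ~power) & key) | ((power & gpu) <-> hot)) = True
    (key & ~power) & (key | gpu) = True
      key & ~power = True
        ~power = True
      key | gpu = True
    ((power <-> ~power) & key) | ((power & gpu) <-> hot) = True
      (power <-> ~power) & key = False
        power <-> ~power = False
          ~power = True
      (power & gpu) <-> hot = True
        power & gpu = False
  (((~hot | ~power) <-> gpu) <-> ((~key & ~gpu) -> (~key | ~power))) | (((power | ~power) | (idle & ~power)) & (key <-> gpu)) = True
    ((~hot | ~power) <-> gpu) <-> ((~key & ~gpu) -> (~key | ~power)) = True
      (~hot | ~power) <-> gpu = True
        ~hot | ~power = True
          ~hot = True
          ~power = True
      (~key & ~gpu) -> (~key | ~power) = True
        ~key & ~gpu = False
          ~key = False
          ~gpu = False
        ~key | ~power = True
          ~key = False
          ~power = True
    ((power | ~power) | (idle & ~power)) & (key <-> gpu) = True
      (power | ~power) | (idle & ~power) = True
        power | ~power = True
          ~power = True
        idle & ~power = True
          ~power = True
      key <-> gpu = True
Both conjuncts True, so the formula holds.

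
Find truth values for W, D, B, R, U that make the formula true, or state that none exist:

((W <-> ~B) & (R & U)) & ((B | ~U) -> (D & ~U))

W = True, D = True, B = False, R = True, U = True

  (W <-> ~B) & (R & U) = True
    W <-> ~B = True
      ~B = True
    R & U = True
  (B | ~U) -> (D & ~U) = True
    B | ~U = False
      ~U = False
    D & ~U = False
      ~U = False
Both conjuncts True, so the formula holds.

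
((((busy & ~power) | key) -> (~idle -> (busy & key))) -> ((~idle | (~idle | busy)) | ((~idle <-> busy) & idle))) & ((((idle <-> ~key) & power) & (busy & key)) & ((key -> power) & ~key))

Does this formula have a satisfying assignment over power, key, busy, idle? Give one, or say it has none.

The formula is unsatisfiable.

Case key = True: the conjunct ~key is False.
Case key = False: the conjunct key is False.
Both cases fail — unsatisfiable.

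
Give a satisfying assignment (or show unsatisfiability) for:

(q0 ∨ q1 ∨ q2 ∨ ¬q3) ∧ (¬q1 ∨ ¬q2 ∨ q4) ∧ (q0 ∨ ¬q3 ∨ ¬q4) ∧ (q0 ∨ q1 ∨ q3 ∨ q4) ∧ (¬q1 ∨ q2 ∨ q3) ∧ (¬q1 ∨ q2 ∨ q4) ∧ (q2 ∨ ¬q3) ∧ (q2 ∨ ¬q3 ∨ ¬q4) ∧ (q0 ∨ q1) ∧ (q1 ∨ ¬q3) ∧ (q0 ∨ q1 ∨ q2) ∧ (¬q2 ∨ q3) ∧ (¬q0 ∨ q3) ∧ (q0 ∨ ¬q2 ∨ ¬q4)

Set q0 = True.
  then (¬q0 ∨ q3) forces q3 = True.
  then (q2 ∨ ¬q3) forces q2 = True.
  then (q1 ∨ ¬q3) forces q1 = True.
  then (¬q1 ∨ ¬q2 ∨ q4) forces q4 = True.
All clauses satisfied.

q0=T; q1=T; q2=T; q3=T; q4=T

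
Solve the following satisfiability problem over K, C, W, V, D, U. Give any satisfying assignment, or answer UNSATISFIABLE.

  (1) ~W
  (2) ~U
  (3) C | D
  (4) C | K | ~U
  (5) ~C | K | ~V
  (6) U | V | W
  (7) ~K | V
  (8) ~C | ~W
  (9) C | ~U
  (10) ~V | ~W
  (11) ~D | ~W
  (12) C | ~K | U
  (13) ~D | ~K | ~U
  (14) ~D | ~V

K = True; C = True; W = False; V = True; D = False; U = False

Unit clause (~W) forces W = False.
Unit clause (~U) forces U = False.
In (U | V | W) only V is left, so V = True.
In (~D | ~V) only ~D is left, so D = False.
In (C | D) only C is left, so C = True.
In (~C | K | ~V) only K is left, so K = True.
All clauses satisfied.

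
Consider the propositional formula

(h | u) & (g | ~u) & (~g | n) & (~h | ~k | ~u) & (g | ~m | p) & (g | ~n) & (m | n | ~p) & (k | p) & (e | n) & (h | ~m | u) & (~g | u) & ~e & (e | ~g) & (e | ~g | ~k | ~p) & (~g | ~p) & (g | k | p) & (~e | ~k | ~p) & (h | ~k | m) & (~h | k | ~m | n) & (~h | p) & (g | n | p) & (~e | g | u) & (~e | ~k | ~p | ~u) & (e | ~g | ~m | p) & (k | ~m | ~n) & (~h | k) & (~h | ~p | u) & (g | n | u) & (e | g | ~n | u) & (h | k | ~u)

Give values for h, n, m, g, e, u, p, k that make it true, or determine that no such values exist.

Unsatisfiable — no assignment works.

Case e = True:
  Clause (~e) is falsified — contradiction.
Case e = False:
  (e | n) forces n = True.
  (g | ~n) forces g = True.
  Clause (e | ~g) is falsified — contradiction.
Both cases fail, so the formula is unsatisfiable.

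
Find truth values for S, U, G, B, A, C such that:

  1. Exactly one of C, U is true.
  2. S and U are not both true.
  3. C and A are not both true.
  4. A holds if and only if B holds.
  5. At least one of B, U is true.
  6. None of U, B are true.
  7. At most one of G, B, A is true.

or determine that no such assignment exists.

No satisfying assignment exists.

Case B = True:
  Constraint (6) is violated (B=T) — contradiction.
Case B = False:
  (4) with B=F forces A = False.
  (5) with B=F forces U = True.
  Constraint (6) is violated (U=T) — contradiction.
Both cases fail — unsatisfiable.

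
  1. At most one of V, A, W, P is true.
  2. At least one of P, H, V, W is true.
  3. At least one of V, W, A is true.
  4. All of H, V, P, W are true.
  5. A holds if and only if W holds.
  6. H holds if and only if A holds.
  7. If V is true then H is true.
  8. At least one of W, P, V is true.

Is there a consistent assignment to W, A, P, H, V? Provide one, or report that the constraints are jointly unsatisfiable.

Case W = True:
  (1) with W=T forces V = False.
  Constraint (4) is violated (V=F) — contradiction.
Case W = False:
  Constraint (4) is violated (W=F) — contradiction.
Both cases fail — unsatisfiable.

UNSATISFIABLE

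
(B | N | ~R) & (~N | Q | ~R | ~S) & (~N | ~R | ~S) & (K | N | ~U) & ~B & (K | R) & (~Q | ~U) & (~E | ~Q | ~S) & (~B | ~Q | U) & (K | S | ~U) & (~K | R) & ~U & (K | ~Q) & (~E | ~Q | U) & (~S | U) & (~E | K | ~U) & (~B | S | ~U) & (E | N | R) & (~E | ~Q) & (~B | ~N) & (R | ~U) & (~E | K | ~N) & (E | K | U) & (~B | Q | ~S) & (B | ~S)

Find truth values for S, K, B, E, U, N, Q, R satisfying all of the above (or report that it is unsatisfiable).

Unit clause (~B) forces B = False.
Unit clause (~U) forces U = False.
In (~S | U) only ~S is left, so S = False.
Try K = False:
  (K | R) forces R = True.
  (B | N | ~R) forces N = True.
  (K | ~Q) forces Q = False.
  (~E | K | ~N) forces E = False.
  clause (E | K | U) is falsified — backtrack.
So K = True.
  then (~K | R) forces R = True.
  then (B | N | ~R) forces N = True.
Set E = False.
Set Q = False.
All clauses satisfied.

S = False, K = True, B = False, E = False, U = False, N = True, Q = False, R = True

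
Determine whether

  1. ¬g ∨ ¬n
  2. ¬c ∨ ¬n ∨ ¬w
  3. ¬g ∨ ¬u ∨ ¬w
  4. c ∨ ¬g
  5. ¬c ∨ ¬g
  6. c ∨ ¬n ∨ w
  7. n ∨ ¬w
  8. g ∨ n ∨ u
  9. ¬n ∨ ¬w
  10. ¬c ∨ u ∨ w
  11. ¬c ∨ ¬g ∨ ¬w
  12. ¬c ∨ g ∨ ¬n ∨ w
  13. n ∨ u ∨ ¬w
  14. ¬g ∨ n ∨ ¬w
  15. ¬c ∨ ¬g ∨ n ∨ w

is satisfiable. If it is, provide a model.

Try g = True:
  (¬g ∨ ¬n) forces n = False.
  (c ∨ ¬g) forces c = True.
  clause (¬c ∨ ¬g) is falsified — backtrack.
So g = False.
Try w = True:
  (n ∨ ¬w) forces n = True.
  clause (¬n ∨ ¬w) is falsified — backtrack.
So w = False.
Set c = True.
  then (¬c ∨ u ∨ w) forces u = True.
  then (¬c ∨ g ∨ ¬n ∨ w) forces n = False.
All clauses satisfied.

g = False; w = False; c = True; u = True; n = False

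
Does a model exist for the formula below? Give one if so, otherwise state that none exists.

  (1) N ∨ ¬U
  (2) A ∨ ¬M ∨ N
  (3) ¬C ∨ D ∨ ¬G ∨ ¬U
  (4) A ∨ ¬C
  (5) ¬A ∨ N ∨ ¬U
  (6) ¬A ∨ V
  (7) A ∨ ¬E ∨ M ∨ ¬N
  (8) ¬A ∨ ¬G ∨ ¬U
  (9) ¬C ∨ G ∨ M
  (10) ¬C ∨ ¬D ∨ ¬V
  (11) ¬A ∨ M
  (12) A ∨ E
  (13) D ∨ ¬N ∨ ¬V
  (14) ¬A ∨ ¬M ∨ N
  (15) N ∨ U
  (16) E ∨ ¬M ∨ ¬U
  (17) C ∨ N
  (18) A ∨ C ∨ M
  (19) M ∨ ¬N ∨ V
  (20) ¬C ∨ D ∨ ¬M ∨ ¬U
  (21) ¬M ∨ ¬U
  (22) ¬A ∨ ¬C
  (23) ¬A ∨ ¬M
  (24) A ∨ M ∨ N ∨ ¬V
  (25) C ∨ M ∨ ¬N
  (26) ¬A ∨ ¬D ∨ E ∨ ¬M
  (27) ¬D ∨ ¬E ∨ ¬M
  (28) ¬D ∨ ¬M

Set G = False.
Set N = True.
Try V = True:
  (D ∨ ¬N ∨ ¬V) forces D = True.
  (¬C ∨ ¬D ∨ ¬V) forces C = False.
  (C ∨ M ∨ ¬N) forces M = True.
  clause (¬D ∨ ¬M) is falsified — backtrack.
So V = False.
  then (¬A ∨ V) forces A = False.
  then (A ∨ E) forces E = True.
  then (M ∨ ¬N ∨ V) forces M = True.
  then (¬M ∨ ¬U) forces U = False.
  then (¬D ∨ ¬E ∨ ¬M) forces D = False.
  then (A ∨ ¬C) forces C = False.
All clauses satisfied.

G = False; N = True; V = False; D = False; M = True; A = False; E = True; C = False; U = False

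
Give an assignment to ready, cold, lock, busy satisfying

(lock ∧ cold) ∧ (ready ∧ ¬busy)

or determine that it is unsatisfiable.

ready=T; cold=T; lock=T; busy=F

  lock ∧ cold = True
  ready ∧ ¬busy = True
    ¬busy = True
Both conjuncts True, so the formula holds.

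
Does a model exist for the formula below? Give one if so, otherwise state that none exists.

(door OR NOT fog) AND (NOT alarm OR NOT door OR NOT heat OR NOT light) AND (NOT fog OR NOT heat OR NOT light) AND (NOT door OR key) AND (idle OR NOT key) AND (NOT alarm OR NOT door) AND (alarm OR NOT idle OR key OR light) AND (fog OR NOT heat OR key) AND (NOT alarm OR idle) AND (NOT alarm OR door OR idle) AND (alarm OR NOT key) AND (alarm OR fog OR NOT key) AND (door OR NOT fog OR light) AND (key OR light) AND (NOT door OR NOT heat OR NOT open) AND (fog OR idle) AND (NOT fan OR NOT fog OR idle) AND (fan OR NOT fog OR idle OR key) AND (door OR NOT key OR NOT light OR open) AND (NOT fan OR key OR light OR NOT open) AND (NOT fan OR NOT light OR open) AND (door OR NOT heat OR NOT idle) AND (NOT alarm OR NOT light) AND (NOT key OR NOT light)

heat=F, door=F, alarm=T, idle=T, key=T, light=F, open=F, fog=F, fan=T

Set heat = False.
Try door = True:
  (NOT door OR key) forces key = True.
  (idle OR NOT key) forces idle = True.
  (NOT alarm OR NOT door) forces alarm = False.
  clause (alarm OR NOT key) is falsified — backtrack.
So door = False.
  then (door OR NOT fog) forces fog = False.
  then (fog OR idle) forces idle = True.
Set alarm = True.
  then (NOT alarm OR NOT light) forces light = False.
  then (key OR light) forces key = True.
Set open = False.
Set fan = True.
All clauses satisfied.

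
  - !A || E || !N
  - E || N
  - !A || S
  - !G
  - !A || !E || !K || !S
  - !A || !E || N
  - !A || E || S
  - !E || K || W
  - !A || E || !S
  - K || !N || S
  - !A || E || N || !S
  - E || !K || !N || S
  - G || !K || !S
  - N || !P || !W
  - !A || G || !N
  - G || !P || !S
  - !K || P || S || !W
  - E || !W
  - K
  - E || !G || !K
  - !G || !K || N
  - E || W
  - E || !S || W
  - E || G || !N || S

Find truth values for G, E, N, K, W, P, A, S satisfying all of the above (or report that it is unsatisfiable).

Unit clause (!G) forces G = False.
Unit clause (K) forces K = True.
In (G || !K || !S) only !S is left, so S = False.
In (!A || S) only !A is left, so A = False.
Try E = False:
  (E || N) forces N = True.
  clause (E || !K || !N || S) is falsified — backtrack.
So E = True.
Set N = True.
Set W = False.
Set P = False.
All clauses satisfied.

G=F; E=T; N=T; K=T; W=F; P=F; A=F; S=F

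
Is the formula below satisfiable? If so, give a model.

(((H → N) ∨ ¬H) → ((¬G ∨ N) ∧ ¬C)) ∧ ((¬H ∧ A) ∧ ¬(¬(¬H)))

N: True; G: True; A: True; C: False; H: False

  ((H → N) ∨ ¬H) → ((¬G ∨ N) ∧ ¬C) = True
    (H → N) ∨ ¬H = True
      H → N = True
      ¬H = True
    (¬G ∨ N) ∧ ¬C = True
      ¬G ∨ N = True
        ¬G = False
      ¬C = True
  (¬H ∧ A) ∧ ¬(¬(¬H)) = True
    ¬H ∧ A = True
      ¬H = True
    ¬(¬(¬H)) = True
      ¬(¬H) = False
        ¬H = True
Both conjuncts True, so the formula holds.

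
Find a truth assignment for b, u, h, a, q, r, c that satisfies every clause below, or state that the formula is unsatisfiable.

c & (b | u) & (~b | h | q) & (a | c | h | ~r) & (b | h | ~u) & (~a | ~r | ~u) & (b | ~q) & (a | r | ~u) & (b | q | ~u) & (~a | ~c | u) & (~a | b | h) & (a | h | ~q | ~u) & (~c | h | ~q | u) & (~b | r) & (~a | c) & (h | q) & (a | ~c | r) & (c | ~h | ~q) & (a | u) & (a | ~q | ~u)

b = True, u = True, h = True, a = False, q = False, r = True, c = True

Unit clause (c) forces c = True.
Try b = False:
  (b | u) forces u = True.
  (b | h | ~u) forces h = True.
  (b | ~q) forces q = False.
  clause (b | q | ~u) is falsified — backtrack.
So b = True.
  then (~b | r) forces r = True.
Try u = False:
  (~a | ~c | u) forces a = False.
  clause (a | u) is falsified — backtrack.
So u = True.
  then (~a | ~r | ~u) forces a = False.
  then (a | ~q | ~u) forces q = False.
  then (~b | h | q) forces h = True.
All clauses satisfied.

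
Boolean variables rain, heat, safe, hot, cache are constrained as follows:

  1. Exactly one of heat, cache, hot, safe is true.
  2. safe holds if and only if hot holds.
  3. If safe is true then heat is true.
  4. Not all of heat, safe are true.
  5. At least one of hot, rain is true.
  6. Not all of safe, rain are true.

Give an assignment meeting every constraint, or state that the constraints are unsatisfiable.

rain = True, heat = True, safe = False, hot = False, cache = False

  (1) {heat, cache, hot, safe}: 1 true — exactly one ✓
  (2) safe=F, hot=F — same ✓
  (3) safe=F ⇒ heat: vacuous ✓
  (4) {heat, safe}: 1/2 true — not all ✓
  (5) {hot, rain}: 1 true — at least one ✓
  (6) {safe, rain}: 1/2 true — not all ✓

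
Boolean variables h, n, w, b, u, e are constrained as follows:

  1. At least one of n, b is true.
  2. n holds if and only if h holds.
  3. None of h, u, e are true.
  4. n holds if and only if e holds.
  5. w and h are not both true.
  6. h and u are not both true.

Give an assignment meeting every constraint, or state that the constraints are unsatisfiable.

h = False, n = False, w = True, b = True, u = False, e = False

  (1) {n, b}: 1 true — at least one ✓
  (2) n=F, h=F — same ✓
  (3) {h, u, e}: 0 true — none ✓
  (4) n=F, e=F — same ✓
  (5) w=T, h=F — not both ✓
  (6) h=F, u=F — not both ✓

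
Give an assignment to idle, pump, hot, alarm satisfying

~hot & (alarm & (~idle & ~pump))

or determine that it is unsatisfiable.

idle = False; pump = False; hot = False; alarm = True

  ~hot = True
  alarm & (~idle & ~pump) = True
    ~idle & ~pump = True
      ~idle = True
      ~pump = True
Both conjuncts True, so the formula holds.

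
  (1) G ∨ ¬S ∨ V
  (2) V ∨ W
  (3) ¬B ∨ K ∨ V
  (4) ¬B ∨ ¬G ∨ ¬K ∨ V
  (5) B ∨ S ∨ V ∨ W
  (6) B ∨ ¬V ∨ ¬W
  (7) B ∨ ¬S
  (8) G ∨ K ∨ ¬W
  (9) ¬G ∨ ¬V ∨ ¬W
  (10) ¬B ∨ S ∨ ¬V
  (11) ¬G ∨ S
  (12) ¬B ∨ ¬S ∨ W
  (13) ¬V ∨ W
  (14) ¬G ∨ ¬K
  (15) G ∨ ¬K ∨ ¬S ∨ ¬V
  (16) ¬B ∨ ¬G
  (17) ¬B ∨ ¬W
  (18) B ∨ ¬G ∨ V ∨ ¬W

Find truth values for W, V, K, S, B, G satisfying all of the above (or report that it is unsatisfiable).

Try W = False:
  (V ∨ W) forces V = True.
  clause (¬V ∨ W) is falsified — backtrack.
So W = True.
  then (¬B ∨ ¬W) forces B = False.
  then (B ∨ ¬V ∨ ¬W) forces V = False.
  then (B ∨ ¬S) forces S = False.
  then (¬G ∨ S) forces G = False.
  then (G ∨ K ∨ ¬W) forces K = True.
All clauses satisfied.

W = True, V = False, K = True, S = False, B = False, G = False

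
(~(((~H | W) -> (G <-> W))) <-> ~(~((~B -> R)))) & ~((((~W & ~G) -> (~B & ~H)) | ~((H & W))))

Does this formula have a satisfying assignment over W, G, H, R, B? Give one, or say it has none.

The conjunct ~((((~W & ~G) -> (~B & ~H)) | ~((H & W)))) is unsatisfiable on its own:
  W = True: this becomes ~((True | ~H)) = False.
  W = False: this becomes ~(((~G -> (~B & ~H)) | True)) = False.
So the whole conjunction is unsatisfiable.

Unsatisfiable — no assignment works.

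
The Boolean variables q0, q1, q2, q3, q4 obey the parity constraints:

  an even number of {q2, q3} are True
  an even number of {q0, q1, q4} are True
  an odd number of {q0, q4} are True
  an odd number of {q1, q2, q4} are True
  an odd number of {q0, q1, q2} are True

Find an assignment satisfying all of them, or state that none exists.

Adding constraints 3, 4, 5 mod 2: every variable appears an even number of times on the left, so the left side is 0.
But the right sides sum to 1 (mod 2). 0 ≠ 1 — the system is inconsistent.

The formula is unsatisfiable.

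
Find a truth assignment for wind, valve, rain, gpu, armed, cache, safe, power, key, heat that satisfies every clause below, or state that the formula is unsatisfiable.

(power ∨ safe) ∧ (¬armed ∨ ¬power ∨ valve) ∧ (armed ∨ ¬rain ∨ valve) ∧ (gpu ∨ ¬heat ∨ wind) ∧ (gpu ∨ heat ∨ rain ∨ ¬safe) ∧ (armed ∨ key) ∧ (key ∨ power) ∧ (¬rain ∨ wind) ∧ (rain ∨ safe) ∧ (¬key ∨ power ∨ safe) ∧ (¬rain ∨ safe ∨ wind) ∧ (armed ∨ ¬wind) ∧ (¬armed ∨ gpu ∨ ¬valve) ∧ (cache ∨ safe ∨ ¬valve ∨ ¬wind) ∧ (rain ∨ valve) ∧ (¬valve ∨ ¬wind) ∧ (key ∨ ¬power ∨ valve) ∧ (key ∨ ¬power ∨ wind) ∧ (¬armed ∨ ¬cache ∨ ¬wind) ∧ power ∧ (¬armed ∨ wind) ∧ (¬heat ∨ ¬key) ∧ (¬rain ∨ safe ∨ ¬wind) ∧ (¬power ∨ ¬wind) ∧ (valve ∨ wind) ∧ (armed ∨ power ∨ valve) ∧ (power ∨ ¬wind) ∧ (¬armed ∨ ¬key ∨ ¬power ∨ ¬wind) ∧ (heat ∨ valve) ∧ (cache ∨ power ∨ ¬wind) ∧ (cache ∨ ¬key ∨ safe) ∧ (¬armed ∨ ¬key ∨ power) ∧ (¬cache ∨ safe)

wind = False, valve = True, rain = False, gpu = True, armed = False, cache = False, safe = True, power = True, key = True, heat = False

Unit clause (power) forces power = True.
In (¬power ∨ ¬wind) only ¬wind is left, so wind = False.
In (valve ∨ wind) only valve is left, so valve = True.
In (¬rain ∨ wind) only ¬rain is left, so rain = False.
In (rain ∨ safe) only safe is left, so safe = True.
In (key ∨ ¬power ∨ wind) only key is left, so key = True.
In (¬armed ∨ wind) only ¬armed is left, so armed = False.
In (¬heat ∨ ¬key) only ¬heat is left, so heat = False.
In (gpu ∨ heat ∨ rain ∨ ¬safe) only gpu is left, so gpu = True.
Set cache = False.
All clauses satisfied.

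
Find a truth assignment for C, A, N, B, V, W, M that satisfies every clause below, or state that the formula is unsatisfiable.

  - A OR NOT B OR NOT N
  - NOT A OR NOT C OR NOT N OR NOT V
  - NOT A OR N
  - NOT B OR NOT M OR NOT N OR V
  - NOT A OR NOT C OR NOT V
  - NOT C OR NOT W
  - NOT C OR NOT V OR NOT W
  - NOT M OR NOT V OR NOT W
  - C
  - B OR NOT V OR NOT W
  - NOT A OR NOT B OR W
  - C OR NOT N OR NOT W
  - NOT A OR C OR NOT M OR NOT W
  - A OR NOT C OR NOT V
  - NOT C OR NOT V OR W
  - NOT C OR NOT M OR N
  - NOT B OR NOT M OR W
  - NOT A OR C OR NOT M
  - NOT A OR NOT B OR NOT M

C=T; A=F; N=T; B=F; V=F; W=F; M=F

Unit clause (C) forces C = True.
In (NOT C OR NOT W) only NOT W is left, so W = False.
In (NOT C OR NOT V OR W) only NOT V is left, so V = False.
Set A = False.
Set N = True.
  then (A OR NOT B OR NOT N) forces B = False.
Set M = False.
All clauses satisfied.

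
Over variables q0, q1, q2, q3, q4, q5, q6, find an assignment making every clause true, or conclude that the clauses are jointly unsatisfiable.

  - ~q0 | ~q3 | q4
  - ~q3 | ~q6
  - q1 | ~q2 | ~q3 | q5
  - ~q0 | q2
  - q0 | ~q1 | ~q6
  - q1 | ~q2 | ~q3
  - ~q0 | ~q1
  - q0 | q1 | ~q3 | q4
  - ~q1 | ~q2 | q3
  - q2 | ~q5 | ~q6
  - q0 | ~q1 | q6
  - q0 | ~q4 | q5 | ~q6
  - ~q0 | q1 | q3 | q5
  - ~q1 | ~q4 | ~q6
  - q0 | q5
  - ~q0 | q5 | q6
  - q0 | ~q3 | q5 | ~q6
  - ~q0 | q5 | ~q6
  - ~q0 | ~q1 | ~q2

q0 = True, q1 = False, q2 = True, q3 = False, q4 = True, q5 = True, q6 = True

Set q0 = True.
  then (~q0 | q2) forces q2 = True.
  then (~q0 | ~q1) forces q1 = False.
  then (q1 | ~q2 | ~q3) forces q3 = False.
  then (~q0 | q1 | q3 | q5) forces q5 = True.
Set q4 = True.
Set q6 = True.
All clauses satisfied.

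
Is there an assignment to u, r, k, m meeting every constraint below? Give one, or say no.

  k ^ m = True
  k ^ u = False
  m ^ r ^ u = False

u = False, r = True, k = False, m = True

k ^ m = F ^ T = True ✓
k ^ u = F ^ F = False ✓
m ^ r ^ u = T ^ T ^ F = False ✓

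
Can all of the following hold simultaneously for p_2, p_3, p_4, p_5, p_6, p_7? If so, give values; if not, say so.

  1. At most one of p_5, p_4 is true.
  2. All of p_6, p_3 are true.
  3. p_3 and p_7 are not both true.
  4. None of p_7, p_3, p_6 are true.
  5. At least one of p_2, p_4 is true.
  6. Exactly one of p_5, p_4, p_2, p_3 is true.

UNSATISFIABLE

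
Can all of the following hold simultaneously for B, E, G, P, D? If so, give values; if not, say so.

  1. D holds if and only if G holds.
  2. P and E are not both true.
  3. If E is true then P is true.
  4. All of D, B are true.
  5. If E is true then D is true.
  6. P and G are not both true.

B: True, E: False, G: True, P: False, D: True

  (1) D=T, G=T — same ✓
  (2) P=F, E=F — not both ✓
  (3) E=F ⇒ P: vacuous ✓
  (4) {D, B}: all 2 true ✓
  (5) E=F ⇒ D: vacuous ✓
  (6) P=F, G=T — not both ✓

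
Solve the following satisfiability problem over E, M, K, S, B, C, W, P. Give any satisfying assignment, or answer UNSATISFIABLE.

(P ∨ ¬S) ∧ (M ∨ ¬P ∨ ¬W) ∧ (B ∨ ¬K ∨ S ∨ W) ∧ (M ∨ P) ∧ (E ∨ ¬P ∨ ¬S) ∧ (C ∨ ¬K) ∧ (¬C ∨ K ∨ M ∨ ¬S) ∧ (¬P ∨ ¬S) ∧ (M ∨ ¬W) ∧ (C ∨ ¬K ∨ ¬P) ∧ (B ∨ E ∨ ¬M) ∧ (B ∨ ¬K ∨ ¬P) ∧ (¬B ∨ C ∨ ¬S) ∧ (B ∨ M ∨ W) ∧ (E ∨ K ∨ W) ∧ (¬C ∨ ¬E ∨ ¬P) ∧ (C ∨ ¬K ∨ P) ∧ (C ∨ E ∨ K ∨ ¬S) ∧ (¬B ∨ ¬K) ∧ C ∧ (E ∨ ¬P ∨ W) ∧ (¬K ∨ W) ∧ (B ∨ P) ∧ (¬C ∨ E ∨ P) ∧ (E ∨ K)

Unit clause (C) forces C = True.
Set E = True.
  then (¬C ∨ ¬E ∨ ¬P) forces P = False.
  then (B ∨ P) forces B = True.
  then (P ∨ ¬S) forces S = False.
  then (M ∨ P) forces M = True.
  then (¬B ∨ ¬K) forces K = False.
Set W = False.
All clauses satisfied.

E: True, M: True, K: False, S: False, B: True, C: True, W: False, P: False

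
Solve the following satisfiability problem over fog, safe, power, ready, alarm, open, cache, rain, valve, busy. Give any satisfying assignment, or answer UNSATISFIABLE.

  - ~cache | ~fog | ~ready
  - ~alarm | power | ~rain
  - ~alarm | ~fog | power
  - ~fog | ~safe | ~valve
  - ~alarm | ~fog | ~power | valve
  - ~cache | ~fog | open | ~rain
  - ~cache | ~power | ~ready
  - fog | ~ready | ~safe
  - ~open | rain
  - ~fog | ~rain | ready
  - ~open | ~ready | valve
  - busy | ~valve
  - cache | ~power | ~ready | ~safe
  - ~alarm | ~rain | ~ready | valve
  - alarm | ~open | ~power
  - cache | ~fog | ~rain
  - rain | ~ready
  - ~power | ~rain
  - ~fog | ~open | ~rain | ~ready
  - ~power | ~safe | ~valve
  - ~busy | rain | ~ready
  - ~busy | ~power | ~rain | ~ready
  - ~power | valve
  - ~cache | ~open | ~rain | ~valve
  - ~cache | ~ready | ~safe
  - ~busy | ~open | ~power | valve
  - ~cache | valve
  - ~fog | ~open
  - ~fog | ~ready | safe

Set fog = True.
  then (~fog | ~open) forces open = False.
Set safe = False.
  then (~fog | ~ready | safe) forces ready = False.
  then (~fog | ~rain | ready) forces rain = False.
Set power = False.
  then (~alarm | ~fog | power) forces alarm = False.
Set cache = True.
  then (~cache | valve) forces valve = True.
  then (busy | ~valve) forces busy = True.
All clauses satisfied.

fog = True, safe = False, power = False, ready = False, alarm = False, open = False, cache = True, rain = False, valve = True, busy = True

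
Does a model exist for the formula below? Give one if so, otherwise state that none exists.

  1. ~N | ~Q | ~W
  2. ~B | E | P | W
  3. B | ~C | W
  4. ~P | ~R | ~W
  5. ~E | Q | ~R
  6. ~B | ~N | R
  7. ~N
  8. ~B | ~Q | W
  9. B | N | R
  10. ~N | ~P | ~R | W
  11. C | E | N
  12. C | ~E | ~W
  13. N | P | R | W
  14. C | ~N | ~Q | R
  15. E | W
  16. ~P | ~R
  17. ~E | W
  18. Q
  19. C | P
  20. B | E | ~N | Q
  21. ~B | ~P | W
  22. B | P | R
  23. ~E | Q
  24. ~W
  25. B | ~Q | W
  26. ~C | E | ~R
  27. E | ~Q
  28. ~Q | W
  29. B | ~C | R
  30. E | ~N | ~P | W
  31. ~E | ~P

Case Q = True:
  (~N) forces N = False.
  (~W) forces W = False.
  Clause (~Q | W) is falsified — contradiction.
Case Q = False:
  Clause (Q) is falsified — contradiction.
Both cases fail, so the formula is unsatisfiable.

UNSATISFIABLE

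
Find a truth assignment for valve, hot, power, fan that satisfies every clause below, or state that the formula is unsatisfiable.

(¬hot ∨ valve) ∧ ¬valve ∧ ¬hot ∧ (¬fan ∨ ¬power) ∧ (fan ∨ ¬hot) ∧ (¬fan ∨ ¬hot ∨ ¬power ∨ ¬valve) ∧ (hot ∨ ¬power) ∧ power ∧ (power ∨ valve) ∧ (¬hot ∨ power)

Unsatisfiable

Case valve = True:
  Clause (¬valve) is falsified — contradiction.
Case valve = False:
  (¬hot ∨ valve) forces hot = False.
  (hot ∨ ¬power) forces power = False.
  Clause (power) is falsified — contradiction.
Both cases fail, so the formula is unsatisfiable.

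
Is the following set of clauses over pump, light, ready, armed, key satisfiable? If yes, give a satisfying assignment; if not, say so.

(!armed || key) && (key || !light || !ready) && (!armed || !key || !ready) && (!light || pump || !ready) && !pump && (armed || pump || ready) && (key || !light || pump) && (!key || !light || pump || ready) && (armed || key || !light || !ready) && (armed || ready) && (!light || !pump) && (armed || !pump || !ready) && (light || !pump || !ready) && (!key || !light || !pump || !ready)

pump = False, light = False, ready = False, armed = True, key = True

Unit clause (!pump) forces pump = False.
Try light = True:
  (!light || pump || !ready) forces ready = False.
  (armed || pump || ready) forces armed = True.
  (!armed || key) forces key = True.
  clause (!key || !light || pump || ready) is falsified — backtrack.
So light = False.
Set ready = False.
  then (armed || pump || ready) forces armed = True.
  then (!armed || key) forces key = True.
All clauses satisfied.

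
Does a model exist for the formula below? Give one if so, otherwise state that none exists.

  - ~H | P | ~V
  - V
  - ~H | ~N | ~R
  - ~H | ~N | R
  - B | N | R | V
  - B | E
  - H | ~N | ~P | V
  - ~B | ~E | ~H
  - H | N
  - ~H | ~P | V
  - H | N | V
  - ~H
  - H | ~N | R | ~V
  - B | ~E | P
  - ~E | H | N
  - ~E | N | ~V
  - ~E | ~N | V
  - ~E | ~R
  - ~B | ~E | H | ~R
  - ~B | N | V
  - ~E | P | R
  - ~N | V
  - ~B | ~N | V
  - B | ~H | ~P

H = False, P = True, R = True, B = True, N = True, V = True, E = False

Unit clause (V) forces V = True.
Unit clause (~H) forces H = False.
In (H | N) only N is left, so N = True.
In (H | ~N | R | ~V) only R is left, so R = True.
In (~E | ~R) only ~E is left, so E = False.
In (B | E) only B is left, so B = True.
Set P = True.
All clauses satisfied.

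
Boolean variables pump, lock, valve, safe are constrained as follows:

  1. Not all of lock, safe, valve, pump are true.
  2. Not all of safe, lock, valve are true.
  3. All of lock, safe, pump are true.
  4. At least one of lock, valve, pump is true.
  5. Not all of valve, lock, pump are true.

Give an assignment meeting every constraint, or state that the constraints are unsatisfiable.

pump: True; lock: True; valve: False; safe: True

  (1) {lock, safe, valve, pump}: 3/4 true — not all ✓
  (2) {safe, lock, valve}: 2/3 true — not all ✓
  (3) {lock, safe, pump}: all 3 true ✓
  (4) {lock, valve, pump}: 2 true — at least one ✓
  (5) {valve, lock, pump}: 2/3 true — not all ✓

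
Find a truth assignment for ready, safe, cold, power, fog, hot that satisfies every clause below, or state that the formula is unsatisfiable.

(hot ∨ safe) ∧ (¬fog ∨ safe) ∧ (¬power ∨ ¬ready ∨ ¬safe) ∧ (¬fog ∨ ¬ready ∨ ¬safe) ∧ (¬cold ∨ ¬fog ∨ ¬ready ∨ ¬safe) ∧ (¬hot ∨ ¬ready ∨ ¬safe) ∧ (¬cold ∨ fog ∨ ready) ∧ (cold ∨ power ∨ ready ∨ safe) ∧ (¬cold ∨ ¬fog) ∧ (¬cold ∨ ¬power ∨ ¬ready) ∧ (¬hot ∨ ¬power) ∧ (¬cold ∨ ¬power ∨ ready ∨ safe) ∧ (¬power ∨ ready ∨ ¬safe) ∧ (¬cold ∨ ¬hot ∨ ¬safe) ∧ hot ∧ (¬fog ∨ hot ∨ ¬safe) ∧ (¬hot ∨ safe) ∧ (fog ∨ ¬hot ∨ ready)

ready: False, safe: True, cold: False, power: False, fog: True, hot: True

Unit clause (hot) forces hot = True.
In (¬hot ∨ safe) only safe is left, so safe = True.
In (¬hot ∨ ¬ready ∨ ¬safe) only ¬ready is left, so ready = False.
In (¬hot ∨ ¬power) only ¬power is left, so power = False.
In (¬cold ∨ ¬hot ∨ ¬safe) only ¬cold is left, so cold = False.
In (fog ∨ ¬hot ∨ ready) only fog is left, so fog = True.
All clauses satisfied.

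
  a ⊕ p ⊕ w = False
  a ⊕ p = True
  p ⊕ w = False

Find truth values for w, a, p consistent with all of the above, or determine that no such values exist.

w=T, a=F, p=T

a ⊕ p ⊕ w = F ⊕ T ⊕ T = False ✓
a ⊕ p = F ⊕ T = True ✓
p ⊕ w = T ⊕ T = False ✓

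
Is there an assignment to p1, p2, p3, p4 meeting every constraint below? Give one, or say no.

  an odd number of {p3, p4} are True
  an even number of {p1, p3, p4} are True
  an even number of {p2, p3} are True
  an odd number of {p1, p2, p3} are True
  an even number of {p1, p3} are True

p1: True; p2: True; p3: True; p4: False

{p3, p4}: 1 true → odd ✓
{p1, p3, p4}: 2 true → even ✓
{p2, p3}: 2 true → even ✓
{p1, p2, p3}: 3 true → odd ✓
{p1, p3}: 2 true → even ✓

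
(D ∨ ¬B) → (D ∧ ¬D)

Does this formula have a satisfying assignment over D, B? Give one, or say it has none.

D = False, B = True

  (D ∨ ¬B) → (D ∧ ¬D) = True
    D ∨ ¬B = False
      ¬B = False
    D ∧ ¬D = False
      ¬D = True
The formula evaluates to True.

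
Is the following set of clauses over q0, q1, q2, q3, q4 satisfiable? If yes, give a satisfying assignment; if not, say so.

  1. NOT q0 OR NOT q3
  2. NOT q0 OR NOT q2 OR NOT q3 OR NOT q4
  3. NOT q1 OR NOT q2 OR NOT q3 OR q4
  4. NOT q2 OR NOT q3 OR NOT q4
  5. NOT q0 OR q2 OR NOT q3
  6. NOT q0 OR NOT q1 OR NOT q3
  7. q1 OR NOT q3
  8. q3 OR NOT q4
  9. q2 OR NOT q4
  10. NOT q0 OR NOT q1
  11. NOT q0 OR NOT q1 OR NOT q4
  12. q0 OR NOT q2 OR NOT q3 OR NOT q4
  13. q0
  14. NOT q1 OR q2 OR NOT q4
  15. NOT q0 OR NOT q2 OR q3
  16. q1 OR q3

Case q1 = True:
  (NOT q0 OR NOT q1) forces q0 = False.
  Clause (q0) is falsified — contradiction.
Case q1 = False:
  (q1 OR NOT q3) forces q3 = False.
  Clause (q1 OR q3) is falsified — contradiction.
Both cases fail, so the formula is unsatisfiable.

UNSATISFIABLE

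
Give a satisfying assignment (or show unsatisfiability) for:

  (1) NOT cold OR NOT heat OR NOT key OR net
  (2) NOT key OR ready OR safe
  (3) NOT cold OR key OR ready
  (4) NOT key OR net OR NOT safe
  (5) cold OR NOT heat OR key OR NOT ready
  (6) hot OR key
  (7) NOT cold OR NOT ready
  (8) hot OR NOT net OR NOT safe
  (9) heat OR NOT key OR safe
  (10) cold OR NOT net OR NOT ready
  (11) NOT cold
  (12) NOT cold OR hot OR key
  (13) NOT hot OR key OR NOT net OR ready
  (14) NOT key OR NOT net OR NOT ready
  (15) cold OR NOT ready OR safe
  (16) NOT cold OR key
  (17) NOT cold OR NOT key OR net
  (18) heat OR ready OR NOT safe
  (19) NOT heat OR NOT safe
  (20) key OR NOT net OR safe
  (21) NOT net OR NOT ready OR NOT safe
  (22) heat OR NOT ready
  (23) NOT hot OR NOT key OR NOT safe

hot = True; safe = False; heat = False; cold = False; net = False; key = False; ready = False

Unit clause (NOT cold) forces cold = False.
Set hot = True.
Try safe = True:
  (NOT heat OR NOT safe) forces heat = False.
  (heat OR ready OR NOT safe) forces ready = True.
  clause (heat OR NOT ready) is falsified — backtrack.
So safe = False.
  then (cold OR NOT ready OR safe) forces ready = False.
  then (NOT key OR ready OR safe) forces key = False.
  then (NOT hot OR key OR NOT net OR ready) forces net = False.
Set heat = False.
All clauses satisfied.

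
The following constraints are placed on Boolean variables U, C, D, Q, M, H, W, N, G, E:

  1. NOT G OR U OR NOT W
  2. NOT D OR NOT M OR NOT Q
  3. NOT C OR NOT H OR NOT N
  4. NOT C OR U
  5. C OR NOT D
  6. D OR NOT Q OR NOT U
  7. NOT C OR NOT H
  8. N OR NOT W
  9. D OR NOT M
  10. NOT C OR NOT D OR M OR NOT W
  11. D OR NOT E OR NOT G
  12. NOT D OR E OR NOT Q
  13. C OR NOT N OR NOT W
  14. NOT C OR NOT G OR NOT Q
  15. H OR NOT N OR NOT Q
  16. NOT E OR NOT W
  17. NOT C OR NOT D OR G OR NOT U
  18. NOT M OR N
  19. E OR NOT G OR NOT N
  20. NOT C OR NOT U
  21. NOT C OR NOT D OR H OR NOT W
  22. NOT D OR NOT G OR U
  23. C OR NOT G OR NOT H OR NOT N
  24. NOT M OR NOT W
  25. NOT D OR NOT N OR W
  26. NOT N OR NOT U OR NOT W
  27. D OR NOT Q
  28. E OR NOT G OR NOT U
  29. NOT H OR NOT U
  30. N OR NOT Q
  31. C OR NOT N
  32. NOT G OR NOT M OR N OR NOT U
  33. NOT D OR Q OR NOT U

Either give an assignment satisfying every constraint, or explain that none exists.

Set U = False.
  then (NOT C OR U) forces C = False.
  then (C OR NOT D) forces D = False.
  then (D OR NOT M) forces M = False.
  then (D OR NOT Q) forces Q = False.
  then (C OR NOT N) forces N = False.
  then (N OR NOT W) forces W = False.
Set H = True.
Set G = False.
Set E = False.
All clauses satisfied.

U: False, C: False, D: False, Q: False, M: False, H: True, W: False, N: False, G: False, E: False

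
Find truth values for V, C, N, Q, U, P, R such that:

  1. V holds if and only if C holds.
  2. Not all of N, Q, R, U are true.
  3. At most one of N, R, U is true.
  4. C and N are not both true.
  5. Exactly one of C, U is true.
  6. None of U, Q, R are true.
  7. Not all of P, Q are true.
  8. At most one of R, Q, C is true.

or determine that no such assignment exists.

V: True, C: True, N: False, Q: False, U: False, P: True, R: False

  (1) V=T, C=T — same ✓
  (2) {N, Q, R, U}: 0/4 true — not all ✓
  (3) {N, R, U}: 0 true — at most one ✓
  (4) C=T, N=F — not both ✓
  (5) {C, U}: 1 true — exactly one ✓
  (6) {U, Q, R}: 0 true — none ✓
  (7) {P, Q}: 1/2 true — not all ✓
  (8) {R, Q, C}: 1 true — at most one ✓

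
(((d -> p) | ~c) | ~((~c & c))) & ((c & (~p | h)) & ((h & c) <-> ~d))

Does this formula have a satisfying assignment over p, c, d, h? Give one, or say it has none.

p = False, c = True, d = False, h = True

  ((d -> p) | ~c) | ~((~c & c)) = True
    (d -> p) | ~c = True
      d -> p = True
      ~c = False
    ~((~c & c)) = True
      ~c & c = False
        ~c = False
  (c & (~p | h)) & ((h & c) <-> ~d) = True
    c & (~p | h) = True
      ~p | h = True
        ~p = True
    (h & c) <-> ~d = True
      h & c = True
      ~d = True
Both conjuncts True, so the formula holds.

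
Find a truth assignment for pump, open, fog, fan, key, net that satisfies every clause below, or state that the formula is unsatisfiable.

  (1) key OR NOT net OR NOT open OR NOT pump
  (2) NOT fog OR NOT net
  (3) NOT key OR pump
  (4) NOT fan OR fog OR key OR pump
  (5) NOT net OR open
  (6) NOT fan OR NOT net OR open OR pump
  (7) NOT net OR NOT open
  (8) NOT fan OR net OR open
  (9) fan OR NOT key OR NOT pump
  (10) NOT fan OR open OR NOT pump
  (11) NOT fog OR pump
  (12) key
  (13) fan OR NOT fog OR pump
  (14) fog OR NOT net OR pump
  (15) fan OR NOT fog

pump=T; open=T; fog=T; fan=T; key=T; net=F

Unit clause (key) forces key = True.
In (NOT key OR pump) only pump is left, so pump = True.
In (fan OR NOT key OR NOT pump) only fan is left, so fan = True.
In (NOT fan OR open OR NOT pump) only open is left, so open = True.
In (NOT net OR NOT open) only NOT net is left, so net = False.
Set fog = True.
All clauses satisfied.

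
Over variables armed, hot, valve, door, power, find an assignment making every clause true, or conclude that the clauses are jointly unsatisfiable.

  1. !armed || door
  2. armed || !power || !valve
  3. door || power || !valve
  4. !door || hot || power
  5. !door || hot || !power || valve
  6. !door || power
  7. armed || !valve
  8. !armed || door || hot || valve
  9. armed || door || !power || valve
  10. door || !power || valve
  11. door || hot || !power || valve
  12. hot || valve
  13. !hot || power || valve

Set armed = True.
  then (!armed || door) forces door = True.
  then (!door || power) forces power = True.
Set hot = False.
  then (!door || hot || !power || valve) forces valve = True.
All clauses satisfied.

armed=T, hot=F, valve=T, door=T, power=T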